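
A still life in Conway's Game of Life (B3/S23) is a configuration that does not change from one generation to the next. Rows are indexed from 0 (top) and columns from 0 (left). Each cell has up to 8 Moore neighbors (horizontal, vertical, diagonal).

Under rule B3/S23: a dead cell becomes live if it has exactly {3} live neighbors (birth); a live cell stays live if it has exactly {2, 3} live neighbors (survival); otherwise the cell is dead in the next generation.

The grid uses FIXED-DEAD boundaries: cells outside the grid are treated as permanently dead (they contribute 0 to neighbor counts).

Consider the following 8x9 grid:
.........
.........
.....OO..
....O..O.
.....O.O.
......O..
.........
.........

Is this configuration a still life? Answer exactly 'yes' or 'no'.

Compute generation 1 and compare to generation 0 (given above):
Generation 1:
.........
.........
.....OO..
....O..O.
.....O.O.
......O..
.........
.........
The grids are IDENTICAL -> still life.

Answer: yes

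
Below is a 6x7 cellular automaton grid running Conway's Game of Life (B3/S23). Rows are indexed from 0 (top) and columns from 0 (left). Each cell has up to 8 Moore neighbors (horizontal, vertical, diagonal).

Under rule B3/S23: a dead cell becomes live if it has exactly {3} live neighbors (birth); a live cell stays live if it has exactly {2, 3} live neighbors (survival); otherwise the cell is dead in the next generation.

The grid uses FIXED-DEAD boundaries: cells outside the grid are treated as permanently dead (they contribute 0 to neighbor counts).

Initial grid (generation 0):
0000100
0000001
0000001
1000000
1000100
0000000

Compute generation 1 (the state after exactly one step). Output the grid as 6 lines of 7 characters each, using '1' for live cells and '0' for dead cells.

Simulating step by step:
Generation 0 (given above): 6 live cells
Generation 1: 1 live cells
(generation 1 grid is the final answer)

Answer: 0000000
0000010
0000000
0000000
0000000
0000000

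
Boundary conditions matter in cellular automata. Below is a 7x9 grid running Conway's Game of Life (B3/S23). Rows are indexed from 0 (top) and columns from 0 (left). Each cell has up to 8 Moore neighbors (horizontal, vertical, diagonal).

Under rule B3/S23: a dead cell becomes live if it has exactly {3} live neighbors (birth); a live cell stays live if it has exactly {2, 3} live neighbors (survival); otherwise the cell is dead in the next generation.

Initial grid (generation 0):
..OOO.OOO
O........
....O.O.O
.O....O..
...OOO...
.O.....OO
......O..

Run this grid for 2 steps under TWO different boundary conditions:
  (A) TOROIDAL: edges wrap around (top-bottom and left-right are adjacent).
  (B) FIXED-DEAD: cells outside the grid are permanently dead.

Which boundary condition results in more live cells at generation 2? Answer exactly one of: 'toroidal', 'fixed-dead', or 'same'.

Under TOROIDAL boundary, generation 2:
OOOO....O
O...O....
....OO.O.
.O.O.....
.........
..O......
..OO.....
Population = 15

Under FIXED-DEAD boundary, generation 2:
.......O.
....OOO.O
....OO..O
...O....O
........O
...OO...O
.....O.O.
Population = 16

Comparison: toroidal=15, fixed-dead=16 -> fixed-dead

Answer: fixed-dead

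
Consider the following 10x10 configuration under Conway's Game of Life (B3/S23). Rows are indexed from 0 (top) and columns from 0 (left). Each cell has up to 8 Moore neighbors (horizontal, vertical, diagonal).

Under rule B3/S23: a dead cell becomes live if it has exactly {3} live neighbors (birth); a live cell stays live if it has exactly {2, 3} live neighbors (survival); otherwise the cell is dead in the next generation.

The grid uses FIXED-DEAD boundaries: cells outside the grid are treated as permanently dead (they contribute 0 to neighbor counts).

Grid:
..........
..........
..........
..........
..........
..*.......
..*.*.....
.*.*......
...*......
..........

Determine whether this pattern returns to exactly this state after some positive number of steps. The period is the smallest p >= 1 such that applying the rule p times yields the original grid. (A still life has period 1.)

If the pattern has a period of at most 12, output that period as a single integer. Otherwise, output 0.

Simulating and comparing each generation to the original:
Gen 0 (original, given above): 6 live cells
Gen 1: 6 live cells, differs from original
Gen 2: 6 live cells, MATCHES original -> period = 2

Answer: 2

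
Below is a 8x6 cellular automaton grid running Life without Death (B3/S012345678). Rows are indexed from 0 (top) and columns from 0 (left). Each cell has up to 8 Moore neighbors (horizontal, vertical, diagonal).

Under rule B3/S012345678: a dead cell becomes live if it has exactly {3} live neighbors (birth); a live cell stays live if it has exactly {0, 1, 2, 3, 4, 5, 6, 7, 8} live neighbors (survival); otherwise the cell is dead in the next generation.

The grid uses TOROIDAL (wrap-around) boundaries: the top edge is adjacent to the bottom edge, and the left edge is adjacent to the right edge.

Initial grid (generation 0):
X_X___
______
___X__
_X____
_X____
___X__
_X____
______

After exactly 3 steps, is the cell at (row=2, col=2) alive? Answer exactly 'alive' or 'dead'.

Answer: alive

Derivation:
Simulating step by step:
Generation 0 (given above): 7 live cells
Generation 1: 11 live cells
X_X___
______
___X__
_XX___
_XX___
__XX__
_X____
_X____
Generation 2: 16 live cells
XXX___
______
__XX__
_XXX__
_XX___
__XX__
_X____
XXX___
Generation 3: 20 live cells
XXX___
___X__
_XXX__
_XXX__
_XX___
__XX__
XX_X__
XXX___

Cell (2,2) at generation 3: 1 -> alive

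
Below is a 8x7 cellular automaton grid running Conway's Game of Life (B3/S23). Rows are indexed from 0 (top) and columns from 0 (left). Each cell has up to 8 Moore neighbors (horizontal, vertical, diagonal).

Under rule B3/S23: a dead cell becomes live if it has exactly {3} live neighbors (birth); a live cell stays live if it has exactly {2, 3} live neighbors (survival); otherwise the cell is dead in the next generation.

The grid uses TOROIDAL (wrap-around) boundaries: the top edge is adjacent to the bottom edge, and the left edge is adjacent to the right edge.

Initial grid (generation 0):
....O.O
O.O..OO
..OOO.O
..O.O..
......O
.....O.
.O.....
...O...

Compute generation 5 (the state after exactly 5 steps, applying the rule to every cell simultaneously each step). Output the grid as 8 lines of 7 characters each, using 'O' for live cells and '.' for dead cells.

Simulating step by step:
Generation 0 (given above): 16 live cells
Generation 1: 14 live cells
O..OO.O
OOO....
O.O.O.O
..O.O..
.....O.
.......
.......
.......
Generation 2: 13 live cells
O.OO..O
..O.O..
O.O..OO
.O..O.O
.......
.......
.......
.......
Generation 3: 11 live cells
.OOO...
..O.O..
O.O.O.O
.O....O
.......
.......
.......
.......
Generation 4: 13 live cells
.OOO...
O...OO.
O.O...O
.O...OO
.......
.......
.......
..O....
Generation 5: 14 live cells
(generation 5 grid is the final answer)

Answer: .OOOO..
O...OO.
....O..
.O...OO
.......
.......
.......
.OOO...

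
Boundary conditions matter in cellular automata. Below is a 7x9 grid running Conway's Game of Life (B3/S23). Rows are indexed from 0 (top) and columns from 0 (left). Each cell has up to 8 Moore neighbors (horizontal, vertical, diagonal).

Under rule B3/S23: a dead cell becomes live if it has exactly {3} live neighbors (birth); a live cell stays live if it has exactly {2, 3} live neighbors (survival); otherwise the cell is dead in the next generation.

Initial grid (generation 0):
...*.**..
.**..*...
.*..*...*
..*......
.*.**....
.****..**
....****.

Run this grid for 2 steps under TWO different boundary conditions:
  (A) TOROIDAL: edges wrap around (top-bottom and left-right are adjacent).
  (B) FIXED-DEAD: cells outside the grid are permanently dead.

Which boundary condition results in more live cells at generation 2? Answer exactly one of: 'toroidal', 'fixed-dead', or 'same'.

Under TOROIDAL boundary, generation 2:
*..**.***
*.....*.*
.....*..*
....*...*
...*.....
.*.....*.
.**......
Population = 18

Under FIXED-DEAD boundary, generation 2:
.**.*.*..
.*....*..
*....*...
**..*....
**.*.....
.****...*
.....**.*
Population = 22

Comparison: toroidal=18, fixed-dead=22 -> fixed-dead

Answer: fixed-dead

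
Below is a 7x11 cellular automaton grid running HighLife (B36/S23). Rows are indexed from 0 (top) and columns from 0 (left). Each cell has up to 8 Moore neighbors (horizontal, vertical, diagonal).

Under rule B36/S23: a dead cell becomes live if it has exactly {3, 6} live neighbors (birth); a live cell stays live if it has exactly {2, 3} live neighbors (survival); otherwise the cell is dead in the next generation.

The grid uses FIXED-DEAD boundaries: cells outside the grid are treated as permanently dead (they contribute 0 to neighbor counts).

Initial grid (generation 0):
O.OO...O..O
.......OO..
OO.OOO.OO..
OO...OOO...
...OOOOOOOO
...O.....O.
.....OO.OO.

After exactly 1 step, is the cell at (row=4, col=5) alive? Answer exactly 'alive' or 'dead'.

Answer: dead

Derivation:
Simulating step by step:
Generation 0 (given above): 33 live cells
Generation 1: 21 live cells
.......OO..
O........O.
OOO.OOO....
OO......O..
..OO.....OO
...O....O..
........OO.

Cell (4,5) at generation 1: 0 -> dead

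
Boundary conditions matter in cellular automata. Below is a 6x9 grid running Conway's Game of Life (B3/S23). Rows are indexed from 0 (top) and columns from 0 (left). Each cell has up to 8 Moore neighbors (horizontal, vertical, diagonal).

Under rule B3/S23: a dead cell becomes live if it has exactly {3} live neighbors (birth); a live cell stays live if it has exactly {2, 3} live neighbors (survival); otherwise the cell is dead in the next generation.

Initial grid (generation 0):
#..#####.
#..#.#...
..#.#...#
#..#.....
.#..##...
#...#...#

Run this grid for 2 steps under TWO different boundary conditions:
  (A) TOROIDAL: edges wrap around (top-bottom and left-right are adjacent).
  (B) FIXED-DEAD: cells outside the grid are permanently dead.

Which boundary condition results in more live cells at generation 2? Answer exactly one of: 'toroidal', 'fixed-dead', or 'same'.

Under TOROIDAL boundary, generation 2:
......#..
......##.
....#....
.....#...
...#.###.
...#.#...
Population = 11

Under FIXED-DEAD boundary, generation 2:
..#...#..
.#..###..
#...#....
.....#...
##....#..
...#.#...
Population = 14

Comparison: toroidal=11, fixed-dead=14 -> fixed-dead

Answer: fixed-dead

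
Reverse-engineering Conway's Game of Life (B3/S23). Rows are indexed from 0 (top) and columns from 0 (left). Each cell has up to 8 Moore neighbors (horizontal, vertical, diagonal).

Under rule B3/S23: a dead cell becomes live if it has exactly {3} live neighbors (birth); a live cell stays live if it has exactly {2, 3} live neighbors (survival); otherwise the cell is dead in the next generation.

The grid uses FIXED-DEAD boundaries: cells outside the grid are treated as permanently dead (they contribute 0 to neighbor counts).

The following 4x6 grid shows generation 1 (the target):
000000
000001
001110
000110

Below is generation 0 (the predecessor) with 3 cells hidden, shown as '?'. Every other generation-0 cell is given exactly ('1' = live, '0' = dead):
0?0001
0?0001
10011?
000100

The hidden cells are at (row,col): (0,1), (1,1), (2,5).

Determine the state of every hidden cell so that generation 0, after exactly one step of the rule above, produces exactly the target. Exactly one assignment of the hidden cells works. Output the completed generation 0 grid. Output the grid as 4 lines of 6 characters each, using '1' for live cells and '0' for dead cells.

Answer: 000001
010001
100110
000100

Derivation:
Hidden generation-0 cells (in order): (0,1), (1,1), (2,5).
A hidden cell only influences target cells in its own 3x3 neighborhood. Try each of the 2^3 = 8 assignments, step the completed generation 0 forward once under B3/S23, and compare with the target:
  (0,1)=0 (1,1)=0 (2,5)=0 -> step gives (2,2)='0' but target has '1' -> reject
  (0,1)=0 (1,1)=0 (2,5)=1 -> step gives (2,2)='0' but target has '1' -> reject
  (0,1)=0 (1,1)=1 (2,5)=0 -> step reproduces the target at every cell -> ACCEPT
  (0,1)=0 (1,1)=1 (2,5)=1 -> step gives (2,4)='0' but target has '1' -> reject
  (0,1)=1 (1,1)=0 (2,5)=0 -> step gives (2,2)='0' but target has '1' -> reject
  (0,1)=1 (1,1)=0 (2,5)=1 -> step gives (2,2)='0' but target has '1' -> reject
  (0,1)=1 (1,1)=1 (2,5)=0 -> step gives (1,0)='1' but target has '0' -> reject
  (0,1)=1 (1,1)=1 (2,5)=1 -> step gives (1,0)='1' but target has '0' -> reject
Unique solution: (0,1)=dead, (1,1)=live, (2,5)=dead.
Check: live-neighbor counts of every cell in the completed generation 0:
111021
212242
123232
112231
Applying B3/S23 to generation 0 with these counts gives:
000000
000001
001110
000110
which matches the target exactly.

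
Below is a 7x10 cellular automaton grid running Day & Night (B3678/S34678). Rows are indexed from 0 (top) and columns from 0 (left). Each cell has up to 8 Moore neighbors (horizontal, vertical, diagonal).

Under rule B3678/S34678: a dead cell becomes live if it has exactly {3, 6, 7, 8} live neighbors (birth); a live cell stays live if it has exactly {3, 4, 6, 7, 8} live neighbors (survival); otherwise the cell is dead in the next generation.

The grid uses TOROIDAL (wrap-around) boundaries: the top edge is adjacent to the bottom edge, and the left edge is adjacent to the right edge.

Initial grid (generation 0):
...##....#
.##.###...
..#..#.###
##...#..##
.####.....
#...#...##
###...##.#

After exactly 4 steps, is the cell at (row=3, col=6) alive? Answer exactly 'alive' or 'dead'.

Simulating step by step:
Generation 0 (given above): 32 live cells
Generation 1: 38 live cells
...##..##.
#.#.####.#
..##.#.###
##....####
######...#
.#...#.###
.#..##....
Generation 2: 46 live cells
####.#.###
.###.#..##
#.##.#####
#.#...####
#.#.##..##
##..##..##
#.####...#
Generation 3: 46 live cells
######...#
###.######
.#.#.#.###
.##....###
##..##..##
#..##.#.##
##..##.###
Generation 4: 50 live cells
##..###.##
#####..###
#.##.#####
####.#.###
##..###.##
#.##.##.##
#..##..#.#

Cell (3,6) at generation 4: 0 -> dead

Answer: dead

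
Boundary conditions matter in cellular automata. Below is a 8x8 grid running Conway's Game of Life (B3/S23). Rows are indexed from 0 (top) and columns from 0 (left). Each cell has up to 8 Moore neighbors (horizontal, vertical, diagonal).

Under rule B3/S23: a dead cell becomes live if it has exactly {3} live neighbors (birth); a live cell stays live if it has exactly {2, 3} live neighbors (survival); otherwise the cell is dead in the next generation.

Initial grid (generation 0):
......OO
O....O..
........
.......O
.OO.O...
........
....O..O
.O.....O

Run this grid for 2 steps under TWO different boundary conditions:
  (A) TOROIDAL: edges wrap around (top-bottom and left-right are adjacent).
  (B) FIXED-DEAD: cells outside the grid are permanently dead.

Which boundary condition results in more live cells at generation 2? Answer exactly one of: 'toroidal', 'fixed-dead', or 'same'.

Under TOROIDAL boundary, generation 2:
O.......
......OO
........
........
........
........
........
O.....OO
Population = 6

Under FIXED-DEAD boundary, generation 2:
........
........
........
........
........
........
........
........
Population = 0

Comparison: toroidal=6, fixed-dead=0 -> toroidal

Answer: toroidal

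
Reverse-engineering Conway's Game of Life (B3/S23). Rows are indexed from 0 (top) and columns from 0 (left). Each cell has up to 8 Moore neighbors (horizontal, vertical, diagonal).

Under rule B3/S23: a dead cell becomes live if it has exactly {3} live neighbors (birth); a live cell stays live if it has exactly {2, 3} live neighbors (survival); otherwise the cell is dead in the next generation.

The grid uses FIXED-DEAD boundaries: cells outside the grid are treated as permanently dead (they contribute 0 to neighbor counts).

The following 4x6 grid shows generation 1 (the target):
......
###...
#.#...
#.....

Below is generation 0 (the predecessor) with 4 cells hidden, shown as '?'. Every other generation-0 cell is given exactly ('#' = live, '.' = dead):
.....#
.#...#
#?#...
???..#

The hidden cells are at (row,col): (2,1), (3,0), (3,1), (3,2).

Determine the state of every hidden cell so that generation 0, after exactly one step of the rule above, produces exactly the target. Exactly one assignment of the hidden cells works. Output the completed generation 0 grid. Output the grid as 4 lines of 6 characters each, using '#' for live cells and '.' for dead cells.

Answer: .....#
.#...#
###...
#....#

Derivation:
Hidden generation-0 cells (in order): (2,1), (3,0), (3,1), (3,2).
A hidden cell only influences target cells in its own 3x3 neighborhood. Try each of the 2^4 = 16 assignments, step the completed generation 0 forward once under B3/S23, and compare with the target:
  (2,1)=. (3,0)=. (3,1)=. (3,2)=. -> step gives (1,0)='.' but target has '#' -> reject
  (2,1)=. (3,0)=. (3,1)=. (3,2)=# -> step gives (1,0)='.' but target has '#' -> reject
  (2,1)=. (3,0)=. (3,1)=# (3,2)=. -> step gives (1,0)='.' but target has '#' -> reject
  (2,1)=. (3,0)=. (3,1)=# (3,2)=# -> step gives (1,0)='.' but target has '#' -> reject
  (2,1)=. (3,0)=# (3,1)=. (3,2)=. -> step gives (1,0)='.' but target has '#' -> reject
  (2,1)=. (3,0)=# (3,1)=. (3,2)=# -> step gives (1,0)='.' but target has '#' -> reject
  (2,1)=. (3,0)=# (3,1)=# (3,2)=. -> step gives (1,0)='.' but target has '#' -> reject
  (2,1)=. (3,0)=# (3,1)=# (3,2)=# -> step gives (1,0)='.' but target has '#' -> reject
  (2,1)=# (3,0)=. (3,1)=. (3,2)=. -> step gives (2,1)='#' but target has '.' -> reject
  (2,1)=# (3,0)=. (3,1)=. (3,2)=# -> step gives (3,0)='.' but target has '#' -> reject
  (2,1)=# (3,0)=. (3,1)=# (3,2)=. -> step gives (3,1)='#' but target has '.' -> reject
  (2,1)=# (3,0)=. (3,1)=# (3,2)=# -> step gives (2,2)='.' but target has '#' -> reject
  (2,1)=# (3,0)=# (3,1)=. (3,2)=. -> step reproduces the target at every cell -> ACCEPT
  (2,1)=# (3,0)=# (3,1)=. (3,2)=# -> step gives (3,2)='#' but target has '.' -> reject
  (2,1)=# (3,0)=# (3,1)=# (3,2)=. -> step gives (2,0)='.' but target has '#' -> reject
  (2,1)=# (3,0)=# (3,1)=# (3,2)=# -> step gives (2,0)='.' but target has '#' -> reject
Unique solution: (2,1)=live, (3,0)=live, (3,1)=dead, (3,2)=dead.
Check: live-neighbor counts of every cell in the completed generation 0:
111021
333121
342122
242110
Applying B3/S23 to generation 0 with these counts gives:
......
###...
#.#...
#.....
which matches the target exactly.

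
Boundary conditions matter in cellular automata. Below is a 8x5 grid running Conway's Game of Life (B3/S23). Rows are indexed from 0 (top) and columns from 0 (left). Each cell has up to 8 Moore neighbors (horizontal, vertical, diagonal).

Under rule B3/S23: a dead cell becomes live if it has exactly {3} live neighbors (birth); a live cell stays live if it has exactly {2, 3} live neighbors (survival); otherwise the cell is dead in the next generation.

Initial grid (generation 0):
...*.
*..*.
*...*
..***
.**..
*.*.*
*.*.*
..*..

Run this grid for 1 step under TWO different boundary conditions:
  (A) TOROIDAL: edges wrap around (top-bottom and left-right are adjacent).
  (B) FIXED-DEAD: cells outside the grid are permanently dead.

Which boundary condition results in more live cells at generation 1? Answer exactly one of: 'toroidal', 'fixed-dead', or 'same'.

Answer: toroidal

Derivation:
Under TOROIDAL boundary, generation 1:
..***
*..*.
***..
..*.*
.....
..*.*
*.*.*
.**.*
Population = 18

Under FIXED-DEAD boundary, generation 1:
.....
...**
.**.*
..*.*
....*
*.*..
..*..
.*.*.
Population = 13

Comparison: toroidal=18, fixed-dead=13 -> toroidal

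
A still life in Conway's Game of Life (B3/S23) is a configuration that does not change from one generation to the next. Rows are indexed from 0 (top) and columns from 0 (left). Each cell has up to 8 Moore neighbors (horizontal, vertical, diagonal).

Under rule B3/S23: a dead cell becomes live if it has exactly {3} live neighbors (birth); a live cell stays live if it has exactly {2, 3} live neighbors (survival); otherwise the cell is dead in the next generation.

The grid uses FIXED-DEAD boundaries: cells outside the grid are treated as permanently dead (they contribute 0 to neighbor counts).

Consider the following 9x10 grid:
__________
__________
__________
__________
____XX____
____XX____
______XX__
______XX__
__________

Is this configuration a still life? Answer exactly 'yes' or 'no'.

Answer: no

Derivation:
Compute generation 1 and compare to generation 0 (given above):
Generation 1:
__________
__________
__________
__________
____XX____
____X_____
_______X__
______XX__
__________
Cell (5,5) differs: gen0=1 vs gen1=0 -> NOT a still life.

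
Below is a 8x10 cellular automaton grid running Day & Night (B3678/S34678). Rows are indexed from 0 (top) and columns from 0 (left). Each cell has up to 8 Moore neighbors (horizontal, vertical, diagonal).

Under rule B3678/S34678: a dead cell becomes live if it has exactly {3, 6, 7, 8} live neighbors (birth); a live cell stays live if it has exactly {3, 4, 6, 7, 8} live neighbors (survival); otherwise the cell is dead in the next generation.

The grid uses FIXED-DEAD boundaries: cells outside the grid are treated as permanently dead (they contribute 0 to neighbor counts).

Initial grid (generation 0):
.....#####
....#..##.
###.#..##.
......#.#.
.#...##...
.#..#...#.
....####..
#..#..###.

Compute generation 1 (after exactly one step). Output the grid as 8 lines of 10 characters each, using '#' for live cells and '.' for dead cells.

Answer: ......###.
.#.#...##.
...#.##.##
#.#...#...
.....#....
....##....
...####...
....#.##..

Derivation:
Simulating step by step:
Generation 0 (given above): 31 live cells
Generation 1: 25 live cells
(generation 1 grid is the final answer)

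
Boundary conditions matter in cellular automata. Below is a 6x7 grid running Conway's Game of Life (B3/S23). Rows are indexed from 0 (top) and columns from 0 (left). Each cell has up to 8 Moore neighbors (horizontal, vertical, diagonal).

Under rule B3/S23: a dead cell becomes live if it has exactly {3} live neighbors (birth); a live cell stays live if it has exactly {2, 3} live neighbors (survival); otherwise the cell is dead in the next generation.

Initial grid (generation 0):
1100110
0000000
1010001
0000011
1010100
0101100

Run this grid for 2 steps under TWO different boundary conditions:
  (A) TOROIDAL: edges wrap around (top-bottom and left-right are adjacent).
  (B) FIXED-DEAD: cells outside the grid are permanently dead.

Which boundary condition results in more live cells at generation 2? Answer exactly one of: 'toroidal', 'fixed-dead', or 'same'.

Under TOROIDAL boundary, generation 2:
1111110
0011000
0000010
0011000
1111101
0000000
Population = 17

Under FIXED-DEAD boundary, generation 2:
0000000
0000011
0000000
0011001
0100000
0100100
Population = 8

Comparison: toroidal=17, fixed-dead=8 -> toroidal

Answer: toroidal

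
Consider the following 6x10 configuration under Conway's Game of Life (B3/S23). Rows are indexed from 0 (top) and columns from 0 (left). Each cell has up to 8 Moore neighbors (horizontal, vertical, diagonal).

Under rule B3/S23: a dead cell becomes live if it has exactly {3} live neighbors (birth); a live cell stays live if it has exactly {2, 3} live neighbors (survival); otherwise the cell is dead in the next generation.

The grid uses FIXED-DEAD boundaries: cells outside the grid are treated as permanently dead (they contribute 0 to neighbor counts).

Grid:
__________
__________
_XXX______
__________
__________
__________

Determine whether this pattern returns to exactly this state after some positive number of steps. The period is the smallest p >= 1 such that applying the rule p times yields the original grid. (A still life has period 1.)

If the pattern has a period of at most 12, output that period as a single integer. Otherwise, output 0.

Simulating and comparing each generation to the original:
Gen 0 (original, given above): 3 live cells
Gen 1: 3 live cells, differs from original
Gen 2: 3 live cells, MATCHES original -> period = 2

Answer: 2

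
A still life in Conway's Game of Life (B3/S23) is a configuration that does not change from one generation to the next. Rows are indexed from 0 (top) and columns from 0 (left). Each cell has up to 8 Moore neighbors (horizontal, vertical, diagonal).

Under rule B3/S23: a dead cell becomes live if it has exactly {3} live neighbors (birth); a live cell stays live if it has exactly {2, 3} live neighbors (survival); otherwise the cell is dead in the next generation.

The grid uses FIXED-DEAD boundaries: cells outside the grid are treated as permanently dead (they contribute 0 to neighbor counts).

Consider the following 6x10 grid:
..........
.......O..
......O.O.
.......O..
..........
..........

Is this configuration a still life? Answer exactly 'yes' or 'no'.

Answer: yes

Derivation:
Compute generation 1 and compare to generation 0 (given above):
Generation 1:
..........
.......O..
......O.O.
.......O..
..........
..........
The grids are IDENTICAL -> still life.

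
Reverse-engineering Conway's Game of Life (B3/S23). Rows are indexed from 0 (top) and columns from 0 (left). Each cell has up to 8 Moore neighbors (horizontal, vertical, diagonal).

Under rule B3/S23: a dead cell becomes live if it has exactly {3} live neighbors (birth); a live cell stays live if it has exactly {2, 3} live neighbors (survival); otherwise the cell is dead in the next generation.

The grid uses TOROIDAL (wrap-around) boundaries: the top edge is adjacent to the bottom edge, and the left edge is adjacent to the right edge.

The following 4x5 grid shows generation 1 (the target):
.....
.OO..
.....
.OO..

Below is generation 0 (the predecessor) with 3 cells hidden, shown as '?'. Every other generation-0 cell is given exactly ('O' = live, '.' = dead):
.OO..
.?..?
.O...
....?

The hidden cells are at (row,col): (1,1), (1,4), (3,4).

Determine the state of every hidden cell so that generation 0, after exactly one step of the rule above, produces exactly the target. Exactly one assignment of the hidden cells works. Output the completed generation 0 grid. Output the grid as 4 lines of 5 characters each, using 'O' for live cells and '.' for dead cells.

Hidden generation-0 cells (in order): (1,1), (1,4), (3,4).
A hidden cell only influences target cells in its own 3x3 neighborhood. Try each of the 2^3 = 8 assignments, step the completed generation 0 forward once under B3/S23, and compare with the target:
  (1,1)=. (1,4)=. (3,4)=. -> step reproduces the target at every cell -> ACCEPT
  (1,1)=. (1,4)=. (3,4)=O -> step gives (3,0)='O' but target has '.' -> reject
  (1,1)=. (1,4)=O (3,4)=. -> step gives (1,0)='O' but target has '.' -> reject
  (1,1)=. (1,4)=O (3,4)=O -> step gives (0,0)='O' but target has '.' -> reject
  (1,1)=O (1,4)=. (3,4)=. -> step gives (0,1)='O' but target has '.' -> reject
  (1,1)=O (1,4)=. (3,4)=O -> step gives (0,0)='O' but target has '.' -> reject
  (1,1)=O (1,4)=O (3,4)=. -> step gives (0,0)='O' but target has '.' -> reject
  (1,1)=O (1,4)=O (3,4)=O -> step gives (0,1)='O' but target has '.' -> reject
Unique solution: (1,1)=dead, (1,4)=dead, (3,4)=dead.
Check: live-neighbor counts of every cell in the completed generation 0:
11110
23310
10100
23310
Applying B3/S23 to generation 0 with these counts gives:
.....
.OO..
.....
.OO..
which matches the target exactly.

Answer: .OO..
.....
.O...
.....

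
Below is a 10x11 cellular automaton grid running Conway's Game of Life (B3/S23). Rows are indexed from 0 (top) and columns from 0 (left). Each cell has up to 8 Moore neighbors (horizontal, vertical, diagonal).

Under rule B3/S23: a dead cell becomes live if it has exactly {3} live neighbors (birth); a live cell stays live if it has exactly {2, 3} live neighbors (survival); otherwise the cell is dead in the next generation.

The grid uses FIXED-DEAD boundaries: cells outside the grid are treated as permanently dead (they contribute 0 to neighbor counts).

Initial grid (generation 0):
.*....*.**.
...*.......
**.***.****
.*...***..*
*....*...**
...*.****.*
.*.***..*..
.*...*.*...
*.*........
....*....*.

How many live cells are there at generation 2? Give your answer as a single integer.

Answer: 40

Derivation:
Simulating step by step:
Generation 0 (given above): 41 live cells
Generation 1: 32 live cells
...........
**.*.**...*
**.*.*.****
.**....*...
..........*
..**...**.*
...*....**.
**.*.**....
.*.........
...........
Generation 2: 40 live cells
...........
**...****.*
...*.*.****
***...**..*
.*.*...***.
..**...**.*
.*.*..*.**.
**..*......
***........
...........
Population at generation 2: 40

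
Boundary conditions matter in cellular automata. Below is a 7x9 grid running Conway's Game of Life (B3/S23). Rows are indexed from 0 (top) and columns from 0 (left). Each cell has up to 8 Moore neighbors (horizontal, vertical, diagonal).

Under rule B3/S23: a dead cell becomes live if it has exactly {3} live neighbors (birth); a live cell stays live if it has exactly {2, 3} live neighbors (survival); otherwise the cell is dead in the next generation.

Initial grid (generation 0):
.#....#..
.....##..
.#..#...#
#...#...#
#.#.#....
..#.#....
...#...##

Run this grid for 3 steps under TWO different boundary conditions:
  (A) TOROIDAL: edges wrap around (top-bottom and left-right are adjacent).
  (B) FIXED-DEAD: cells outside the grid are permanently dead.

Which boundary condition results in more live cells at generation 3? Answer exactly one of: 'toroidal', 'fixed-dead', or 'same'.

Answer: fixed-dead

Derivation:
Under TOROIDAL boundary, generation 3:
..#....#.
...##....
...###...
#......##
.#.###..#
.........
.#.......
Population = 16

Under FIXED-DEAD boundary, generation 3:
......#..
....##.##
...#####.
.........
..####...
.##.#....
..###....
Population = 20

Comparison: toroidal=16, fixed-dead=20 -> fixed-dead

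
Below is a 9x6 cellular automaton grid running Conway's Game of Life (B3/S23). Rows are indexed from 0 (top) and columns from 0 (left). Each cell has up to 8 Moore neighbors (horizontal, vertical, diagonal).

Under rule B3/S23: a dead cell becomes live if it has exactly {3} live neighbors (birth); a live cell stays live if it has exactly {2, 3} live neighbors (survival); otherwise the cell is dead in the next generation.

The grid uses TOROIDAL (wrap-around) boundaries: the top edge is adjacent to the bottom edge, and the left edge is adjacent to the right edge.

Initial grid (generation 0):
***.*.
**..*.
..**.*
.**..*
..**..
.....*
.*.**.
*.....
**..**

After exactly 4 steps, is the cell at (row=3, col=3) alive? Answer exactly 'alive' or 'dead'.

Simulating step by step:
Generation 0 (given above): 24 live cells
Generation 1: 20 live cells
..*.*.
....*.
...*.*
**....
*****.
......
*...**
..**..
..***.
Generation 2: 20 live cells
..*.**
....**
*...**
......
*.**.*
..*...
...***
.**...
.*..*.
Generation 3: 22 live cells
*.....
......
*...*.
.*.*..
.***..
***...
.*.**.
***..*
**..**
Generation 4: 14 live cells
**....
.....*
......
**.**.
...*..
*...*.
...**.
......
..*.*.

Cell (3,3) at generation 4: 1 -> alive

Answer: alive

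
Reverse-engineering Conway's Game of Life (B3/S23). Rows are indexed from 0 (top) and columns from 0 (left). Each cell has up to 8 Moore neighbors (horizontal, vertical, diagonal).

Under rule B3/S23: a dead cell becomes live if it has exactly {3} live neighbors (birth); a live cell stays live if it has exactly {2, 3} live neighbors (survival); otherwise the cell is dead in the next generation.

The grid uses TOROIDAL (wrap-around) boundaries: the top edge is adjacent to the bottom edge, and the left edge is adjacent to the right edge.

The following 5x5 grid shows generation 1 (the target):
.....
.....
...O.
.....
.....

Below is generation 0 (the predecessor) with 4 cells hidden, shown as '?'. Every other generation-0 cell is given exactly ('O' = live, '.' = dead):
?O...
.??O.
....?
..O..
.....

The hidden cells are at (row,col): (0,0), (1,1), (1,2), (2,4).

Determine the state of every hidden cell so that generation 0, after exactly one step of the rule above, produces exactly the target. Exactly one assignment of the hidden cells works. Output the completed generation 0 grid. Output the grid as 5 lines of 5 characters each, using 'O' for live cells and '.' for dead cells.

Hidden generation-0 cells (in order): (0,0), (1,1), (1,2), (2,4).
A hidden cell only influences target cells in its own 3x3 neighborhood. Try each of the 2^4 = 16 assignments, step the completed generation 0 forward once under B3/S23, and compare with the target:
  (0,0)=. (1,1)=. (1,2)=. (2,4)=. -> step gives (2,3)='.' but target has 'O' -> reject
  (0,0)=. (1,1)=. (1,2)=. (2,4)=O -> step reproduces the target at every cell -> ACCEPT
  (0,0)=. (1,1)=. (1,2)=O (2,4)=. -> step gives (0,2)='O' but target has '.' -> reject
  (0,0)=. (1,1)=. (1,2)=O (2,4)=O -> step gives (0,2)='O' but target has '.' -> reject
  (0,0)=. (1,1)=O (1,2)=. (2,4)=. -> step gives (0,2)='O' but target has '.' -> reject
  (0,0)=. (1,1)=O (1,2)=. (2,4)=O -> step gives (0,2)='O' but target has '.' -> reject
  (0,0)=. (1,1)=O (1,2)=O (2,4)=. -> step gives (0,1)='O' but target has '.' -> reject
  (0,0)=. (1,1)=O (1,2)=O (2,4)=O -> step gives (0,1)='O' but target has '.' -> reject
  (0,0)=O (1,1)=. (1,2)=. (2,4)=. -> step gives (2,3)='.' but target has 'O' -> reject
  (0,0)=O (1,1)=. (1,2)=. (2,4)=O -> step gives (1,0)='O' but target has '.' -> reject
  (0,0)=O (1,1)=. (1,2)=O (2,4)=. -> step gives (0,1)='O' but target has '.' -> reject
  (0,0)=O (1,1)=. (1,2)=O (2,4)=O -> step gives (0,1)='O' but target has '.' -> reject
  (0,0)=O (1,1)=O (1,2)=. (2,4)=. -> step gives (0,0)='O' but target has '.' -> reject
  (0,0)=O (1,1)=O (1,2)=. (2,4)=O -> step gives (0,0)='O' but target has '.' -> reject
  (0,0)=O (1,1)=O (1,2)=O (2,4)=. -> step gives (0,0)='O' but target has '.' -> reject
  (0,0)=O (1,1)=O (1,2)=O (2,4)=O -> step gives (0,0)='O' but target has '.' -> reject
Unique solution: (0,0)=dead, (1,1)=dead, (1,2)=dead, (2,4)=live.
Check: live-neighbor counts of every cell in the completed generation 0:
10211
21212
11231
11021
12210
Applying B3/S23 to generation 0 with these counts gives:
.....
.....
...O.
.....
.....
which matches the target exactly.

Answer: .O...
...O.
....O
..O..
.....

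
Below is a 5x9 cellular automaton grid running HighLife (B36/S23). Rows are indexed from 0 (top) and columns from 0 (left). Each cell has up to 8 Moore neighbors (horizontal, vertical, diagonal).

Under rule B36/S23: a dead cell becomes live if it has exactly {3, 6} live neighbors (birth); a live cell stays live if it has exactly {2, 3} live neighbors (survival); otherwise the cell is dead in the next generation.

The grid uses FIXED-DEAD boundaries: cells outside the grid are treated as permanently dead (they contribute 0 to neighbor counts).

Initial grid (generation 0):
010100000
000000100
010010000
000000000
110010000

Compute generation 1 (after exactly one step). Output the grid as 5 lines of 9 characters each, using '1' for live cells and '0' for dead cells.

Simulating step by step:
Generation 0 (given above): 8 live cells
Generation 1: 3 live cells
(generation 1 grid is the final answer)

Answer: 000000000
001000000
000000000
110000000
000000000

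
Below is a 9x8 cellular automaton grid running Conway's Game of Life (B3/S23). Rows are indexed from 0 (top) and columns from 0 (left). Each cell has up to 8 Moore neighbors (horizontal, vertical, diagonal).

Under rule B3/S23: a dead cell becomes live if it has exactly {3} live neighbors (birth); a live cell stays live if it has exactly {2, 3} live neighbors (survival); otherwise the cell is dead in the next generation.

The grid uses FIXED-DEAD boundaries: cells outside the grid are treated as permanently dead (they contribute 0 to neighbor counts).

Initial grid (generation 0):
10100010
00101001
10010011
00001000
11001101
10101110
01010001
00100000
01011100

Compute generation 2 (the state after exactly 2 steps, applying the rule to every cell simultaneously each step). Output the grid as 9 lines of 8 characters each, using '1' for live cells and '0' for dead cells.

Answer: 00100000
00100101
01000001
11010001
00010000
10111110
11011110
01000000
00110000

Derivation:
Simulating step by step:
Generation 0 (given above): 29 live cells
Generation 1: 29 live cells
01010000
00100101
00011111
11011001
11000000
10100001
01011110
01000000
00111000
Generation 2: 26 live cells
(generation 2 grid is the final answer)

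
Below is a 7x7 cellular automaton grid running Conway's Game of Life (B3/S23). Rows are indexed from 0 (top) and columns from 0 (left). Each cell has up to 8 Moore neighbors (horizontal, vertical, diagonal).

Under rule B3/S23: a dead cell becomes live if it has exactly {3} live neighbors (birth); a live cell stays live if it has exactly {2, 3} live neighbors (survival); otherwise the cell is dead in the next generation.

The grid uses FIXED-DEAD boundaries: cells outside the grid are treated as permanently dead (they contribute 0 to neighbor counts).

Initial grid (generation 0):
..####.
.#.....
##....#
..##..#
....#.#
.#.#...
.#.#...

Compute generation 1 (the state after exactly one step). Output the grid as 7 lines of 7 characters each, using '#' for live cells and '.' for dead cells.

Answer: ..###..
##.###.
##.....
.###..#
....##.
...##..
.......

Derivation:
Simulating step by step:
Generation 0 (given above): 17 live cells
Generation 1: 18 live cells
(generation 1 grid is the final answer)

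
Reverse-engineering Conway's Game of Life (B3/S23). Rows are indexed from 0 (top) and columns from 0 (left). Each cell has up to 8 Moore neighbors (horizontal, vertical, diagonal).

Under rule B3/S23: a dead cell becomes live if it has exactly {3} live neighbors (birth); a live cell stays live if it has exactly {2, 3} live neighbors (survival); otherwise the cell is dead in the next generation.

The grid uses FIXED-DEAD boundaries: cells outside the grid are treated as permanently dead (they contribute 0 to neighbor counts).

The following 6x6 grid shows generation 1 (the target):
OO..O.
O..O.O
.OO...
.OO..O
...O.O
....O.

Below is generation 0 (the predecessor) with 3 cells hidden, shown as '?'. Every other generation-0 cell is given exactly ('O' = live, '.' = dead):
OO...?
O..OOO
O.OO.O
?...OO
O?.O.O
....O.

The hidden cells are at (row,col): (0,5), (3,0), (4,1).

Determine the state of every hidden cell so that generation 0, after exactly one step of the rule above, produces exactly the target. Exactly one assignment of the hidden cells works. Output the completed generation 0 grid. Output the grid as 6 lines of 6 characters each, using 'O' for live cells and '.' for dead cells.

Answer: OO....
O..OOO
O.OO.O
....OO
O..O.O
....O.

Derivation:
Hidden generation-0 cells (in order): (0,5), (3,0), (4,1).
A hidden cell only influences target cells in its own 3x3 neighborhood. Try each of the 2^3 = 8 assignments, step the completed generation 0 forward once under B3/S23, and compare with the target:
  (0,5)=. (3,0)=. (4,1)=. -> step reproduces the target at every cell -> ACCEPT
  (0,5)=. (3,0)=. (4,1)=O -> step gives (3,0)='O' but target has '.' -> reject
  (0,5)=. (3,0)=O (4,1)=. -> step gives (2,0)='O' but target has '.' -> reject
  (0,5)=. (3,0)=O (4,1)=O -> step gives (2,0)='O' but target has '.' -> reject
  (0,5)=O (3,0)=. (4,1)=. -> step gives (0,4)='.' but target has 'O' -> reject
  (0,5)=O (3,0)=. (4,1)=O -> step gives (0,4)='.' but target has 'O' -> reject
  (0,5)=O (3,0)=O (4,1)=. -> step gives (0,4)='.' but target has 'O' -> reject
  (0,5)=O (3,0)=O (4,1)=O -> step gives (0,4)='.' but target has 'O' -> reject
Unique solution: (0,5)=dead, (3,0)=dead, (4,1)=dead.
Check: live-neighbor counts of every cell in the completed generation 0:
222232
354342
132474
233453
011253
111222
Applying B3/S23 to generation 0 with these counts gives:
OO..O.
O..O.O
.OO...
.OO..O
...O.O
....O.
which matches the target exactly.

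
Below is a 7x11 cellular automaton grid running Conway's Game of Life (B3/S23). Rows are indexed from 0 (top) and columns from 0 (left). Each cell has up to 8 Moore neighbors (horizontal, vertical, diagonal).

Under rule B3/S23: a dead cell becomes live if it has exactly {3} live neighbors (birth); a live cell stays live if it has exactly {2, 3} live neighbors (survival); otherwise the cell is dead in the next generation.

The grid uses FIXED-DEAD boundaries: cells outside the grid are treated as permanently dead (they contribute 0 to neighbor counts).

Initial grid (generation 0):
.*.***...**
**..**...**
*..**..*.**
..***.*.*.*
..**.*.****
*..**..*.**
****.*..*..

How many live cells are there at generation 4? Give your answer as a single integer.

Answer: 29

Derivation:
Simulating step by step:
Generation 0 (given above): 43 live cells
Generation 1: 27 live cells
****.*...**
**....*....
*.....**...
.*....*....
.*...*.....
*....*.*..*
****....**.
Generation 2: 27 live cells
*.*........
.....***...
*....***...
**...***...
**...*.....
*...*.*.**.
***.....**.
Generation 3: 22 live cells
......*....
.*...*.*...
**..*...*..
....*..*...
....*...*..
..*..*.***.
**.....***.
Generation 4: 29 live cells
......*....
**...***...
**..*****..
...***.**..
...****..*.
.*....*....
.*....**.*.
Population at generation 4: 29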